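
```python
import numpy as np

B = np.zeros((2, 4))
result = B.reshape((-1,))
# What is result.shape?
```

(8,)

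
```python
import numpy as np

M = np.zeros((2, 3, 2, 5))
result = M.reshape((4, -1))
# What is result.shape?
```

(4, 15)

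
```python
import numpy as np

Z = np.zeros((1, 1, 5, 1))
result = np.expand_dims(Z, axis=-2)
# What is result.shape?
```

(1, 1, 5, 1, 1)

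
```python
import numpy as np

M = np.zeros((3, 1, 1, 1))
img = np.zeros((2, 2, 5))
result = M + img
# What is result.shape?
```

(3, 2, 2, 5)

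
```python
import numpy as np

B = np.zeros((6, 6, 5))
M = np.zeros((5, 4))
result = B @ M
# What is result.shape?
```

(6, 6, 4)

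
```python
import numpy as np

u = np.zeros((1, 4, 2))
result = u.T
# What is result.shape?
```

(2, 4, 1)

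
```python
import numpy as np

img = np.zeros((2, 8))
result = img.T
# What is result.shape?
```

(8, 2)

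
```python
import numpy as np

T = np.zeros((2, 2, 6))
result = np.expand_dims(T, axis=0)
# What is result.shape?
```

(1, 2, 2, 6)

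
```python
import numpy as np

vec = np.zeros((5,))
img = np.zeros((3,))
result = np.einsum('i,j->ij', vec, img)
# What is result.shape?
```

(5, 3)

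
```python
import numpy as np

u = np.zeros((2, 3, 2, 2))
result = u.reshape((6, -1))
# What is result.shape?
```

(6, 4)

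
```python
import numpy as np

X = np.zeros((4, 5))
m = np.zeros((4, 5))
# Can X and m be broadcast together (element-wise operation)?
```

Yes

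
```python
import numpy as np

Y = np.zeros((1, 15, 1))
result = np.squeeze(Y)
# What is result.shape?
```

(15,)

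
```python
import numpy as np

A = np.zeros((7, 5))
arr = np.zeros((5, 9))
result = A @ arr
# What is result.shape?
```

(7, 9)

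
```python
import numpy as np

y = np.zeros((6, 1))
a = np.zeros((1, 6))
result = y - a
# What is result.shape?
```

(6, 6)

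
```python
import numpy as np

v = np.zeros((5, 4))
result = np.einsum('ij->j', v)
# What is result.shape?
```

(4,)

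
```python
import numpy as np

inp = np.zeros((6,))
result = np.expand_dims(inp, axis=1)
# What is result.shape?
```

(6, 1)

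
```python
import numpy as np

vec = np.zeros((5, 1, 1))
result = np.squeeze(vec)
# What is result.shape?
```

(5,)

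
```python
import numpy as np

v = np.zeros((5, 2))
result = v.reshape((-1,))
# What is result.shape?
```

(10,)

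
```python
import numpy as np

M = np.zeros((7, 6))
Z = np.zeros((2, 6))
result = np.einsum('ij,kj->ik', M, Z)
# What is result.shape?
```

(7, 2)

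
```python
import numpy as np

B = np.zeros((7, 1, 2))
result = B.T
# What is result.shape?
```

(2, 1, 7)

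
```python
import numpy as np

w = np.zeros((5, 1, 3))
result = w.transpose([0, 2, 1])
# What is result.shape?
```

(5, 3, 1)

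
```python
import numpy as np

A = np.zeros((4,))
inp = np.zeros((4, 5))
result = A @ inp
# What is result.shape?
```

(5,)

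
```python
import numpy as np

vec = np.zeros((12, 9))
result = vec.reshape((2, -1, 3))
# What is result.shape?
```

(2, 18, 3)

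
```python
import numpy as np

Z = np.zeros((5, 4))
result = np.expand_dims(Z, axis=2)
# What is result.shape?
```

(5, 4, 1)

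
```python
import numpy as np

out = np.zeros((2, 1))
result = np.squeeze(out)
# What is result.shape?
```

(2,)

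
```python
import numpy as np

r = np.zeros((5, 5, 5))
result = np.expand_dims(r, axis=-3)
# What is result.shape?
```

(5, 1, 5, 5)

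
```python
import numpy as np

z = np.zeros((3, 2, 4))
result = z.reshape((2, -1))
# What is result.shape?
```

(2, 12)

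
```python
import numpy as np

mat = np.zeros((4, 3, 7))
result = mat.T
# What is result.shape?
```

(7, 3, 4)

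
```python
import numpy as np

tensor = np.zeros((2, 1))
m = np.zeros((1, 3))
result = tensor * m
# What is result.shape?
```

(2, 3)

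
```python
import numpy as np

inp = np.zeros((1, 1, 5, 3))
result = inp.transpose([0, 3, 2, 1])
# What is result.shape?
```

(1, 3, 5, 1)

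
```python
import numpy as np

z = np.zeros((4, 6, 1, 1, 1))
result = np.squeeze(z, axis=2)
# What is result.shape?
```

(4, 6, 1, 1)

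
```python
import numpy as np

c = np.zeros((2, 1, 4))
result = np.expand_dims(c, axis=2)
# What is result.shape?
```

(2, 1, 1, 4)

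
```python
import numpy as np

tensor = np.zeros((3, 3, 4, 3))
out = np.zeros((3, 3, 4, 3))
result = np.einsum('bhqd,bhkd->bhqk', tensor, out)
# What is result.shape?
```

(3, 3, 4, 4)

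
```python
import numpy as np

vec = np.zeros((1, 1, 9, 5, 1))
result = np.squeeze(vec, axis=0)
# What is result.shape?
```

(1, 9, 5, 1)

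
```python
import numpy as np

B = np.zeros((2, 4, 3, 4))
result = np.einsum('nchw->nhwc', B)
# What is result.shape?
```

(2, 3, 4, 4)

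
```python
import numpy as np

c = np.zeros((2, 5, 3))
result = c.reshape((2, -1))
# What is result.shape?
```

(2, 15)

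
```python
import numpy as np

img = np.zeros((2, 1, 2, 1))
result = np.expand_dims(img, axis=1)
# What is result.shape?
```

(2, 1, 1, 2, 1)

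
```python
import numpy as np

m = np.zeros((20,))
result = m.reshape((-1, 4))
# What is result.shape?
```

(5, 4)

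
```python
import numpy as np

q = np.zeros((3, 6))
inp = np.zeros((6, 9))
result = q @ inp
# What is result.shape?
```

(3, 9)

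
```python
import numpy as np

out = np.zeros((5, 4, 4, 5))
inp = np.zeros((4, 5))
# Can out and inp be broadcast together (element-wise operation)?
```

Yes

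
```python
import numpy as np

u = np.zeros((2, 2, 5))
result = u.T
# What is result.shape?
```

(5, 2, 2)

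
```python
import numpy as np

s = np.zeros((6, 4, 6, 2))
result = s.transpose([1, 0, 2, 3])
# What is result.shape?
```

(4, 6, 6, 2)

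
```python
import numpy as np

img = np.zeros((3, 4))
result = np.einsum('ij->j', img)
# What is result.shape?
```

(4,)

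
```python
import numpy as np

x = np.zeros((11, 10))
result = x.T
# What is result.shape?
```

(10, 11)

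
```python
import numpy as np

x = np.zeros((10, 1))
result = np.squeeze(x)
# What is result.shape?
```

(10,)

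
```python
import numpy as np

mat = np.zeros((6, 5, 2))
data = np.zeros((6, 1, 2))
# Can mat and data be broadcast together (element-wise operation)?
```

Yes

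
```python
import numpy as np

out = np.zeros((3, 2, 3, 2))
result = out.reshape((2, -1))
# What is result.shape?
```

(2, 18)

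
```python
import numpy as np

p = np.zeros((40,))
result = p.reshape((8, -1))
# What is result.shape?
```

(8, 5)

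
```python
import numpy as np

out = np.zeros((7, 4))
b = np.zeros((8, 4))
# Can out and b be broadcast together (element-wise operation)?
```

No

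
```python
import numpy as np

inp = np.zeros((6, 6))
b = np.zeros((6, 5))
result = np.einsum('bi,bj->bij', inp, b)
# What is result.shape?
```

(6, 6, 5)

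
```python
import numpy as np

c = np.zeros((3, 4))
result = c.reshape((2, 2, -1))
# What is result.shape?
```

(2, 2, 3)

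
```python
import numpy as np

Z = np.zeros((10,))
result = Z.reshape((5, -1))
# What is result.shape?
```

(5, 2)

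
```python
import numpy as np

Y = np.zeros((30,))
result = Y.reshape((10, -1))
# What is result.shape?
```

(10, 3)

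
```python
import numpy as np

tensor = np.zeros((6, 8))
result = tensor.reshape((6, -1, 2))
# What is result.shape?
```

(6, 4, 2)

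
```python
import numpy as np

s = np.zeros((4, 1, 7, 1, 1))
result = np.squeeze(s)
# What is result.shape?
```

(4, 7)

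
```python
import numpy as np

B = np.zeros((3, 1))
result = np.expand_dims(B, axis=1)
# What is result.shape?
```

(3, 1, 1)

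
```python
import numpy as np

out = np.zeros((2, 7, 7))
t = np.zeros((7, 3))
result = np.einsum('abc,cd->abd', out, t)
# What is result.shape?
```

(2, 7, 3)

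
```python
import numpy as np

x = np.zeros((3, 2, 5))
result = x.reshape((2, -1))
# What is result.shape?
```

(2, 15)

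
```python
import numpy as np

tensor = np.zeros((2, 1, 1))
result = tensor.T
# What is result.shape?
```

(1, 1, 2)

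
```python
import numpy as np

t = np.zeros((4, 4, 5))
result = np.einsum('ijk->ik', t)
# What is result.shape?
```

(4, 5)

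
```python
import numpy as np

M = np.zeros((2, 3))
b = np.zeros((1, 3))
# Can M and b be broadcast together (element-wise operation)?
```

Yes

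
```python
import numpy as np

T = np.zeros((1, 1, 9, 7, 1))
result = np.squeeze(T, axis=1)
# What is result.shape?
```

(1, 9, 7, 1)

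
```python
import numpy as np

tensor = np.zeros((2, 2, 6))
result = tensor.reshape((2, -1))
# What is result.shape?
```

(2, 12)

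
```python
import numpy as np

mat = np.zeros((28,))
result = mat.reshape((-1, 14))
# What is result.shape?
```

(2, 14)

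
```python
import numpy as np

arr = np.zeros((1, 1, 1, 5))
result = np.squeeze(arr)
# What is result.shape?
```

(5,)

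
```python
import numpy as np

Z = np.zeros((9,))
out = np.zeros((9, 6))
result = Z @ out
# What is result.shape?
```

(6,)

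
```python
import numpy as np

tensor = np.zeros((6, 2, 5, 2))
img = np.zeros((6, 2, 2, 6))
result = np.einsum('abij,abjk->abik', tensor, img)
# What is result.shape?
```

(6, 2, 5, 6)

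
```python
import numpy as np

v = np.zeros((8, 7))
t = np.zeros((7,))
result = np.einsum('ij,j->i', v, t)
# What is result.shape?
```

(8,)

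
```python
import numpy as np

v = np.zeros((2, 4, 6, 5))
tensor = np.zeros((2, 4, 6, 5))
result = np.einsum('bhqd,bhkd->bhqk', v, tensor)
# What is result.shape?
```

(2, 4, 6, 6)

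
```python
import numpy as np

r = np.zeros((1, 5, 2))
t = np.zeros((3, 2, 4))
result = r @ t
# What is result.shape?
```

(3, 5, 4)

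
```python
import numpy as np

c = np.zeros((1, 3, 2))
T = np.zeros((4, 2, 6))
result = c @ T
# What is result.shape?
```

(4, 3, 6)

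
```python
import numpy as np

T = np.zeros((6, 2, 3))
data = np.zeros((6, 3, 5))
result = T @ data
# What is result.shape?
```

(6, 2, 5)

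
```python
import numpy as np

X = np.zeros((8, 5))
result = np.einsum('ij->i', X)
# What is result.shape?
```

(8,)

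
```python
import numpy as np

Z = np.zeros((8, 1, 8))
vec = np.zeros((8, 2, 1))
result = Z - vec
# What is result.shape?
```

(8, 2, 8)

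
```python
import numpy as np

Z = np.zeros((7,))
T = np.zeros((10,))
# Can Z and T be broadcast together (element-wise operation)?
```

No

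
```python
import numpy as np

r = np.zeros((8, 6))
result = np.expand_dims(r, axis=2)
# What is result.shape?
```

(8, 6, 1)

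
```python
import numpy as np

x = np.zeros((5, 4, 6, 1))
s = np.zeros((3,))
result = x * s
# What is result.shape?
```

(5, 4, 6, 3)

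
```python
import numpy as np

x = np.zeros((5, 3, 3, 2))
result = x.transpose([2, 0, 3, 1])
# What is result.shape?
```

(3, 5, 2, 3)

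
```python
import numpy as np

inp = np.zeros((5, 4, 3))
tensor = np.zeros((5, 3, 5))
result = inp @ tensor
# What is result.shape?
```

(5, 4, 5)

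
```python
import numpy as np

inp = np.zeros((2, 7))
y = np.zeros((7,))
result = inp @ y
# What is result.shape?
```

(2,)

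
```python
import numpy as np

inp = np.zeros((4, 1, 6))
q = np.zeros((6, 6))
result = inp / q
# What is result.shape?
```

(4, 6, 6)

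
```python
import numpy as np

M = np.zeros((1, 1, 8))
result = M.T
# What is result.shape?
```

(8, 1, 1)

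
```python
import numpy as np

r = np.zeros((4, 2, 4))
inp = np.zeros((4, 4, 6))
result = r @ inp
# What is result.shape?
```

(4, 2, 6)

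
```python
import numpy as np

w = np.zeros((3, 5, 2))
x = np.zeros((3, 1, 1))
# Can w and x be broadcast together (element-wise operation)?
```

Yes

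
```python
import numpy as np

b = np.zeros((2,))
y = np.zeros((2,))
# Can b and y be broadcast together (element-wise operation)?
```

Yes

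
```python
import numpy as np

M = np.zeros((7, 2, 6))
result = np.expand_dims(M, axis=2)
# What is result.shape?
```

(7, 2, 1, 6)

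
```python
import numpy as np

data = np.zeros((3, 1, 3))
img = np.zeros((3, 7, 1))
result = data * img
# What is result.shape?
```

(3, 7, 3)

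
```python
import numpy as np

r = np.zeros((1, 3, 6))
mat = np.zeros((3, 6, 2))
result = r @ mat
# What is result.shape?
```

(3, 3, 2)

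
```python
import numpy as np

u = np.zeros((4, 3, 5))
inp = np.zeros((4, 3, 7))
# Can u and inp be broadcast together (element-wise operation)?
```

No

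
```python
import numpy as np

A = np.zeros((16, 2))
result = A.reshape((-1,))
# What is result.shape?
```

(32,)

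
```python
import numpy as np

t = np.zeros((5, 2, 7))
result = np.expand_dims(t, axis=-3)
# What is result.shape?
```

(5, 1, 2, 7)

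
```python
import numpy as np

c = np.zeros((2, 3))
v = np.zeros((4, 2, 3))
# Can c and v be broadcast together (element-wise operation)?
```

Yes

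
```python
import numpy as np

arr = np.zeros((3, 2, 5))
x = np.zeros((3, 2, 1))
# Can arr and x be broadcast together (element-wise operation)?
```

Yes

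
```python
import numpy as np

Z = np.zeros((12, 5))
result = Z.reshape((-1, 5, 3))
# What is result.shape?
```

(4, 5, 3)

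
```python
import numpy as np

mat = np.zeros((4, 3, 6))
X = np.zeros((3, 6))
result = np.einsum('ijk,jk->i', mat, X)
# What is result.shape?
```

(4,)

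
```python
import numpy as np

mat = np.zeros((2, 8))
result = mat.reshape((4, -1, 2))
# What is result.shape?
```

(4, 2, 2)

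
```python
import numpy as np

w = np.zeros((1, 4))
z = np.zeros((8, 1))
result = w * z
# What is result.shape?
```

(8, 4)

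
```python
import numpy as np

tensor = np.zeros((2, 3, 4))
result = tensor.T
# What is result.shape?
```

(4, 3, 2)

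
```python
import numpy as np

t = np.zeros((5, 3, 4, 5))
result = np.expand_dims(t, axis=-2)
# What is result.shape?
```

(5, 3, 4, 1, 5)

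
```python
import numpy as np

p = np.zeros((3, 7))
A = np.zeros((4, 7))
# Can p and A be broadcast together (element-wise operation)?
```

No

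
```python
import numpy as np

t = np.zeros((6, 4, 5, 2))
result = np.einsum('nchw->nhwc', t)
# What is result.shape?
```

(6, 5, 2, 4)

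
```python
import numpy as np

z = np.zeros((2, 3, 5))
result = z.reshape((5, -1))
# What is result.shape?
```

(5, 6)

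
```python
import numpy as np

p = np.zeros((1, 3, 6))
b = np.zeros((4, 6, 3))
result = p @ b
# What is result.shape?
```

(4, 3, 3)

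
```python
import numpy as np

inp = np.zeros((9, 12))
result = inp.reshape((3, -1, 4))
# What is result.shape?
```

(3, 9, 4)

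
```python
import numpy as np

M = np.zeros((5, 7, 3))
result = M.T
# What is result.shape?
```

(3, 7, 5)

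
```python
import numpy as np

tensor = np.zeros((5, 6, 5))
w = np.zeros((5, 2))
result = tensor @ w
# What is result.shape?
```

(5, 6, 2)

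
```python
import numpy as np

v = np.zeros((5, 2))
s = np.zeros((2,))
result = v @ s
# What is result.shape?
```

(5,)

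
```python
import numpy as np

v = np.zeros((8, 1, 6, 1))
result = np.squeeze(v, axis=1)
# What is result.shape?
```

(8, 6, 1)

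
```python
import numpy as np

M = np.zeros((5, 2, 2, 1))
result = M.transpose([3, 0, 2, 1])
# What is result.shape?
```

(1, 5, 2, 2)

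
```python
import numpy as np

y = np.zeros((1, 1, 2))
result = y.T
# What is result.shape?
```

(2, 1, 1)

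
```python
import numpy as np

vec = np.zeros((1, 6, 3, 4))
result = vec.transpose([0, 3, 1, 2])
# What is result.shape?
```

(1, 4, 6, 3)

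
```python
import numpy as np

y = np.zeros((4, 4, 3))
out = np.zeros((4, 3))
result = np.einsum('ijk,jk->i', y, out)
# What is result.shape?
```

(4,)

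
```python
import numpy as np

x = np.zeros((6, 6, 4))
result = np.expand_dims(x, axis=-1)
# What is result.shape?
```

(6, 6, 4, 1)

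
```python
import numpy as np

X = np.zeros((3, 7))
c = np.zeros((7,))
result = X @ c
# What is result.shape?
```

(3,)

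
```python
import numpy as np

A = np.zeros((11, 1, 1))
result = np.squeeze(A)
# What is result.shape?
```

(11,)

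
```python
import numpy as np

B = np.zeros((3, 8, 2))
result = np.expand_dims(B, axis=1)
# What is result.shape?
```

(3, 1, 8, 2)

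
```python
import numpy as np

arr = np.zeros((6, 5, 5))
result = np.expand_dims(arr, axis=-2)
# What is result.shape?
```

(6, 5, 1, 5)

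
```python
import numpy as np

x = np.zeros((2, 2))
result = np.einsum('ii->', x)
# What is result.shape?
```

()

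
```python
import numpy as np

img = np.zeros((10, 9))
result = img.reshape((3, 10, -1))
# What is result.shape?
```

(3, 10, 3)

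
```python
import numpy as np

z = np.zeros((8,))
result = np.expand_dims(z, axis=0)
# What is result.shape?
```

(1, 8)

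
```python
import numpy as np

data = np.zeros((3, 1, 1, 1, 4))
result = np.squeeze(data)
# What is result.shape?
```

(3, 4)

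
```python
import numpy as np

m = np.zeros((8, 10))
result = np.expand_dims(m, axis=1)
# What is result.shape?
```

(8, 1, 10)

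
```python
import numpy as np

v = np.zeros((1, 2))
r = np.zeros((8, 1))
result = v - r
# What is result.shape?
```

(8, 2)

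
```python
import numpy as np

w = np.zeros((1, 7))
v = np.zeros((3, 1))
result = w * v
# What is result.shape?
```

(3, 7)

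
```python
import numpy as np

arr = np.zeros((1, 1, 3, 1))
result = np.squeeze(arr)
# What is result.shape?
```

(3,)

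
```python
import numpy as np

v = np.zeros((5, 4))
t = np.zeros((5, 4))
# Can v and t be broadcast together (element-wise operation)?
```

Yes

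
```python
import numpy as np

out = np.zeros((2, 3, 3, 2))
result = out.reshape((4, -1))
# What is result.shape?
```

(4, 9)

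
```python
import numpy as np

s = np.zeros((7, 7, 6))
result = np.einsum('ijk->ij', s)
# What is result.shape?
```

(7, 7)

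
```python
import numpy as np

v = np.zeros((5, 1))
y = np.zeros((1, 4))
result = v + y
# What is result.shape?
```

(5, 4)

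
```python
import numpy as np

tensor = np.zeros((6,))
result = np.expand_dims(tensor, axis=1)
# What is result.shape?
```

(6, 1)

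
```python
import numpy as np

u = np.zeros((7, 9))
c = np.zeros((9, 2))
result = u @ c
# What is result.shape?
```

(7, 2)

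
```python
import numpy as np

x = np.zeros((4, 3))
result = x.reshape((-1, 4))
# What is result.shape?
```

(3, 4)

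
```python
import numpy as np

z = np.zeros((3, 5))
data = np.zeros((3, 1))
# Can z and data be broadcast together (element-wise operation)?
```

Yes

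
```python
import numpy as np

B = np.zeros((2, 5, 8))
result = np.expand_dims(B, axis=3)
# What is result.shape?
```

(2, 5, 8, 1)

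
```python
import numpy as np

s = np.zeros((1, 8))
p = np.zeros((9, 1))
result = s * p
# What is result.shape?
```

(9, 8)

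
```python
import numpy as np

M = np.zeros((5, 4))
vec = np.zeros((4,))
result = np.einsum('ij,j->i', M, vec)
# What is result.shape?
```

(5,)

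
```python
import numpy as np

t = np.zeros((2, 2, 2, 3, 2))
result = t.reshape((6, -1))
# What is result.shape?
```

(6, 8)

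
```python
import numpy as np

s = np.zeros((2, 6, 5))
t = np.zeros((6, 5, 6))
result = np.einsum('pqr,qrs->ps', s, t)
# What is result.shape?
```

(2, 6)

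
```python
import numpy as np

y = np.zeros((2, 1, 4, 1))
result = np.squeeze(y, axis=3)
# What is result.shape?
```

(2, 1, 4)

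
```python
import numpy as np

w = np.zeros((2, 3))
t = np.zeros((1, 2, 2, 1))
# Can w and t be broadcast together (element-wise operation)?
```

Yes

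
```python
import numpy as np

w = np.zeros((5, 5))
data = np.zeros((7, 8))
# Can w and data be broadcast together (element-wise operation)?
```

No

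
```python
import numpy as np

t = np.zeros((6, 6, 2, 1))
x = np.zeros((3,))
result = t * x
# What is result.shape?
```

(6, 6, 2, 3)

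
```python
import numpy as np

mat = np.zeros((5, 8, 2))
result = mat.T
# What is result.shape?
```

(2, 8, 5)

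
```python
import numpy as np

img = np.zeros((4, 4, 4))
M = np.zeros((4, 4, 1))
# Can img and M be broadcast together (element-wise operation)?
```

Yes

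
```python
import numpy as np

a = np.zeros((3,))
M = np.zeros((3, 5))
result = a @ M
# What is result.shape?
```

(5,)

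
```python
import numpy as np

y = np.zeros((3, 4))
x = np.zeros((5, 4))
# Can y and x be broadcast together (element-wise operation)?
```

No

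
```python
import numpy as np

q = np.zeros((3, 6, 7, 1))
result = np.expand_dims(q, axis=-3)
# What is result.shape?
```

(3, 6, 1, 7, 1)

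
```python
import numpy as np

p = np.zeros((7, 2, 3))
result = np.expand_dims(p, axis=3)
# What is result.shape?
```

(7, 2, 3, 1)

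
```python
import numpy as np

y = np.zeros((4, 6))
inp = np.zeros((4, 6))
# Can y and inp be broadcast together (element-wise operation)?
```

Yes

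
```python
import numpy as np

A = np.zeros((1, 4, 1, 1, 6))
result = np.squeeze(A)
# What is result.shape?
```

(4, 6)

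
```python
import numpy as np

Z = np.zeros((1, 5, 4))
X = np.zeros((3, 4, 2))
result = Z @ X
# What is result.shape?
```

(3, 5, 2)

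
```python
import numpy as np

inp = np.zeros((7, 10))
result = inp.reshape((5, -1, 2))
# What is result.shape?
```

(5, 7, 2)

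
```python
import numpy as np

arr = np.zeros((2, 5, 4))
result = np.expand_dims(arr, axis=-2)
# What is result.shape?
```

(2, 5, 1, 4)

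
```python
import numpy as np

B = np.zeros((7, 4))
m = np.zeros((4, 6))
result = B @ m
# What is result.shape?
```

(7, 6)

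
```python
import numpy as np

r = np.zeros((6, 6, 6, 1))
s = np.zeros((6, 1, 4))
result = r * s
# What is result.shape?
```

(6, 6, 6, 4)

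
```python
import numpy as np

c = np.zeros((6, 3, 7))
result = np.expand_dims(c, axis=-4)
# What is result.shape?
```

(1, 6, 3, 7)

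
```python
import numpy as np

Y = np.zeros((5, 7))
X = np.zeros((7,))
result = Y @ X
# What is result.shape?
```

(5,)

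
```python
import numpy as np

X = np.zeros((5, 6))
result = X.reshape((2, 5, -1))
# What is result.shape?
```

(2, 5, 3)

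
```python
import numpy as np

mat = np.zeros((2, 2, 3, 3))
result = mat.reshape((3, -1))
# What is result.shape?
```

(3, 12)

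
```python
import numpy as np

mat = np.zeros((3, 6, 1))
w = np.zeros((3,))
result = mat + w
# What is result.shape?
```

(3, 6, 3)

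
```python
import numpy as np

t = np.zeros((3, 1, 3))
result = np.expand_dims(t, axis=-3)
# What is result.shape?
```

(3, 1, 1, 3)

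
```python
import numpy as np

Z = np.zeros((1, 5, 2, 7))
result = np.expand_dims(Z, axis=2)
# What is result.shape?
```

(1, 5, 1, 2, 7)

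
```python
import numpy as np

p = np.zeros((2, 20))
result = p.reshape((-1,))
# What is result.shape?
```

(40,)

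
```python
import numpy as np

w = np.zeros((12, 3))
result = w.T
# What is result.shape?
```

(3, 12)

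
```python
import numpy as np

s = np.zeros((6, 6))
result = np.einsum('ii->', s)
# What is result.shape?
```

()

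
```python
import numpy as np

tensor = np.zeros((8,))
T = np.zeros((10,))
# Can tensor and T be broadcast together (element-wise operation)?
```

No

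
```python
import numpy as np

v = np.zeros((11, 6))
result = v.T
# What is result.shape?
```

(6, 11)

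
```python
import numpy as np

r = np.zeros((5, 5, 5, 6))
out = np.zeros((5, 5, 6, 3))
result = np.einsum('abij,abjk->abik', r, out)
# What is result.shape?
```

(5, 5, 5, 3)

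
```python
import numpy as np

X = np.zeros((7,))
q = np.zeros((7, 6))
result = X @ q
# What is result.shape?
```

(6,)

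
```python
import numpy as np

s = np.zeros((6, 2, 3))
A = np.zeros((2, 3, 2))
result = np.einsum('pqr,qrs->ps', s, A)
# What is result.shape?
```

(6, 2)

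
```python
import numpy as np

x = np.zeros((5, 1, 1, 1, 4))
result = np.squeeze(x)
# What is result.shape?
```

(5, 4)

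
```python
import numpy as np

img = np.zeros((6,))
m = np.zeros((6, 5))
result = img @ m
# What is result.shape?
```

(5,)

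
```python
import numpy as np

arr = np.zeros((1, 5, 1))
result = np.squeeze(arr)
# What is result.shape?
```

(5,)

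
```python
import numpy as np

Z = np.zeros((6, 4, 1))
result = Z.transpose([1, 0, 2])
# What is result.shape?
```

(4, 6, 1)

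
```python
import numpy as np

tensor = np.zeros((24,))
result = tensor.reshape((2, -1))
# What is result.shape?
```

(2, 12)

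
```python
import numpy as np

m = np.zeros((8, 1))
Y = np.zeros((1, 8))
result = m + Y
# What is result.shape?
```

(8, 8)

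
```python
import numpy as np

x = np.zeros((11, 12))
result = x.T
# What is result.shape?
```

(12, 11)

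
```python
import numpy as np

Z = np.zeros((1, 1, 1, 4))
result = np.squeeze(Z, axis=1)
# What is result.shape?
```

(1, 1, 4)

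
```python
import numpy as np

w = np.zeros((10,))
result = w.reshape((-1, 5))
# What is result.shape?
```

(2, 5)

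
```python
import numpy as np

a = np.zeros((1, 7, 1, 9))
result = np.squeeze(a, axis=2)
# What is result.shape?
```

(1, 7, 9)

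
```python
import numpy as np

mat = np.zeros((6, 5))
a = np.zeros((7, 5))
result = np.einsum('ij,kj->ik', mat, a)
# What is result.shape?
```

(6, 7)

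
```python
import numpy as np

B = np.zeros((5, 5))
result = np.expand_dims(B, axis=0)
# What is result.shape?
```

(1, 5, 5)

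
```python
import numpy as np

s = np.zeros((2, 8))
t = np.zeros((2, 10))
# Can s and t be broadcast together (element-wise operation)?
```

No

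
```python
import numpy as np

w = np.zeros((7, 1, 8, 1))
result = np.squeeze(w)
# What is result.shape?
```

(7, 8)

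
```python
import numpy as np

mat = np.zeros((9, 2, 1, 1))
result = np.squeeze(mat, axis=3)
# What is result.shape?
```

(9, 2, 1)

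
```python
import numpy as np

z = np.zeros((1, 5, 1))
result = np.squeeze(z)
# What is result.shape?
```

(5,)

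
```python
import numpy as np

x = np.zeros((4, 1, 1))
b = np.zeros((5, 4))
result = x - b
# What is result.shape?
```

(4, 5, 4)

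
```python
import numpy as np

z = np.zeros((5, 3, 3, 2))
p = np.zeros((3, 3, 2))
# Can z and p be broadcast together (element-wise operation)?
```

Yes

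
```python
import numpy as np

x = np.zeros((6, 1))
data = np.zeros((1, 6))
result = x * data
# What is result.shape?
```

(6, 6)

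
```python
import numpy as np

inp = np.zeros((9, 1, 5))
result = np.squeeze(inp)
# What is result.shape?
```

(9, 5)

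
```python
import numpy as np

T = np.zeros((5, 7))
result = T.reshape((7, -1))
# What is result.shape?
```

(7, 5)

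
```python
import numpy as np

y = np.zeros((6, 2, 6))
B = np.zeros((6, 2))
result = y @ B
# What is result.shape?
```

(6, 2, 2)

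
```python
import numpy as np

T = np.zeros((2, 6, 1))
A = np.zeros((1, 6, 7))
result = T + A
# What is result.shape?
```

(2, 6, 7)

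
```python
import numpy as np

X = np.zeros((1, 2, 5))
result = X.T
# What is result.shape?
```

(5, 2, 1)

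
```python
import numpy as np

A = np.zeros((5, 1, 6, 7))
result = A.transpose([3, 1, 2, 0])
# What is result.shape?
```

(7, 1, 6, 5)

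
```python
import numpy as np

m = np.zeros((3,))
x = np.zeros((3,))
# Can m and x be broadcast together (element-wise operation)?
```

Yes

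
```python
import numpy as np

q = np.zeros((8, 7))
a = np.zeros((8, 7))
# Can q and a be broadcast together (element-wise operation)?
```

Yes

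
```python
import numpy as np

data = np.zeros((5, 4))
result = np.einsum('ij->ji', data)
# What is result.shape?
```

(4, 5)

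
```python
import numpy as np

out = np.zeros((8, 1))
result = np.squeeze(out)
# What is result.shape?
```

(8,)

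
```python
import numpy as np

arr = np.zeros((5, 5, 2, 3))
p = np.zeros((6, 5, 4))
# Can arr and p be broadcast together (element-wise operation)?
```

No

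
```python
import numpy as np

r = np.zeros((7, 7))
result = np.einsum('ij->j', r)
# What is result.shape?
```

(7,)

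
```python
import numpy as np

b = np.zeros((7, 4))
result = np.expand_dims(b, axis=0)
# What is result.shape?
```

(1, 7, 4)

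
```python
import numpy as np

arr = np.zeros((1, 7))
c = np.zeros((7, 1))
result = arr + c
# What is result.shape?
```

(7, 7)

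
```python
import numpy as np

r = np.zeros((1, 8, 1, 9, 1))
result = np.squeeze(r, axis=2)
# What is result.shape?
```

(1, 8, 9, 1)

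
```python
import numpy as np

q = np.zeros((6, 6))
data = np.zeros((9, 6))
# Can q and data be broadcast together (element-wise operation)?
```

No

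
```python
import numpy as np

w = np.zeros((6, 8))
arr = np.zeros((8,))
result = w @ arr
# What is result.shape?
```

(6,)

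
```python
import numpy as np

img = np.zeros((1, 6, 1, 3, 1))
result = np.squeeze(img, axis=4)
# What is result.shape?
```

(1, 6, 1, 3)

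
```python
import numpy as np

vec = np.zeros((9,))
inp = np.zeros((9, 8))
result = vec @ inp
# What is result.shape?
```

(8,)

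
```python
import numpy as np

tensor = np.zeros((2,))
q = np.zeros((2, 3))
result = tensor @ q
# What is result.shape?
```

(3,)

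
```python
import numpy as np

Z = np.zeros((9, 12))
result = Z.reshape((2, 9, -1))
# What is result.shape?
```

(2, 9, 6)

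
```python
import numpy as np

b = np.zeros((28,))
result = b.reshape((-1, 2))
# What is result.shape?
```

(14, 2)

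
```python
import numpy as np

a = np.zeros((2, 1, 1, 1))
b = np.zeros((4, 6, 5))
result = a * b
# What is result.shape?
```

(2, 4, 6, 5)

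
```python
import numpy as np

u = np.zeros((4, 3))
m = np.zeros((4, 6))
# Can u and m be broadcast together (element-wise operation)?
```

No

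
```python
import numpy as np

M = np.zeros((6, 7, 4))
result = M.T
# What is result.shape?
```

(4, 7, 6)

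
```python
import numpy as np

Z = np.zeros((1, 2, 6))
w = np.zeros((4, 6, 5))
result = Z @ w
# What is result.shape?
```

(4, 2, 5)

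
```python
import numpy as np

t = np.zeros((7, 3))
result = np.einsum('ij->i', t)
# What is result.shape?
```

(7,)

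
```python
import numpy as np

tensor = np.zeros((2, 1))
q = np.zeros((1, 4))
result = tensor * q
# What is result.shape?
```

(2, 4)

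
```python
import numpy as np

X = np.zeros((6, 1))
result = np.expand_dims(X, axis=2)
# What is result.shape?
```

(6, 1, 1)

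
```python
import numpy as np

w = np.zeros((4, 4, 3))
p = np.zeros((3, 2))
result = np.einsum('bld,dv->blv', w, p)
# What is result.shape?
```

(4, 4, 2)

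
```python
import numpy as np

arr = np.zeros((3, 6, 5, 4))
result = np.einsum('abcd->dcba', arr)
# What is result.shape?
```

(4, 5, 6, 3)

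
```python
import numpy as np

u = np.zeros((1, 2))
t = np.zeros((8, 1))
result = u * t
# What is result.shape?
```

(8, 2)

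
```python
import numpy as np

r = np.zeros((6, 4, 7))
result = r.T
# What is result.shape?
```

(7, 4, 6)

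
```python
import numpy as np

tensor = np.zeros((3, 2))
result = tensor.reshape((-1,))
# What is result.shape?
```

(6,)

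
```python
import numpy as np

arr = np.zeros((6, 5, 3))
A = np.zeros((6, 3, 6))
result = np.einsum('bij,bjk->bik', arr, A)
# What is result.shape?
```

(6, 5, 6)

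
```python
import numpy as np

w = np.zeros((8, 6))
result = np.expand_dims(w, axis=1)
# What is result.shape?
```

(8, 1, 6)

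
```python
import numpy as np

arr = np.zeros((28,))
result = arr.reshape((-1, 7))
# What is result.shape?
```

(4, 7)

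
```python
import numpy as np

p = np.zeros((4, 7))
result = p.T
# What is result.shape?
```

(7, 4)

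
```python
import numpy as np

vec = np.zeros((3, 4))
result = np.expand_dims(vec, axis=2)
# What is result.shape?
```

(3, 4, 1)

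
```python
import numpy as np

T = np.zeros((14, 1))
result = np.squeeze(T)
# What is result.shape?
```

(14,)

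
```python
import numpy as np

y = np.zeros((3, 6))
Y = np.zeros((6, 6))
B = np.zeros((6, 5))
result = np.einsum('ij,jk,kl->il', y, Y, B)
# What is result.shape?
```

(3, 5)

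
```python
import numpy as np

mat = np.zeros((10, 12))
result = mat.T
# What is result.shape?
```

(12, 10)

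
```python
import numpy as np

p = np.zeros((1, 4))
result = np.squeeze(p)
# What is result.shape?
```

(4,)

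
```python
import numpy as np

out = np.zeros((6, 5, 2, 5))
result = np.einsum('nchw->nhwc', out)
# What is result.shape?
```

(6, 2, 5, 5)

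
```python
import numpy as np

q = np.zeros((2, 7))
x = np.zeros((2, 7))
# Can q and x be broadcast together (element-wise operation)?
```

Yes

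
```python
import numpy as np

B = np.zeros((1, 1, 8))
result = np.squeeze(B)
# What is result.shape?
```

(8,)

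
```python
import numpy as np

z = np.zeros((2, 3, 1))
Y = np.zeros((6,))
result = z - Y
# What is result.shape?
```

(2, 3, 6)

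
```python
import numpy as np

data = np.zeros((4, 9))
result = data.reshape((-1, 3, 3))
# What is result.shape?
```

(4, 3, 3)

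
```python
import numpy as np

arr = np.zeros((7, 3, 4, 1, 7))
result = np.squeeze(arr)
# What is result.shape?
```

(7, 3, 4, 7)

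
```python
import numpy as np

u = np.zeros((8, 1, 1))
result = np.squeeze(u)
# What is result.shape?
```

(8,)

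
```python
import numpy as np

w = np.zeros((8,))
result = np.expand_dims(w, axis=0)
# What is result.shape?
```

(1, 8)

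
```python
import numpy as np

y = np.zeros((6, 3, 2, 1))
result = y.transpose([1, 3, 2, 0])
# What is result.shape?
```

(3, 1, 2, 6)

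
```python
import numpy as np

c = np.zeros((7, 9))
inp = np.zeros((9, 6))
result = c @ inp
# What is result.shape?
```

(7, 6)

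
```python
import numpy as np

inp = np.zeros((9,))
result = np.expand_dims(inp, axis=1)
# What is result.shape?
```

(9, 1)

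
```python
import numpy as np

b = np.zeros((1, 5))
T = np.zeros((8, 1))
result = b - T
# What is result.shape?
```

(8, 5)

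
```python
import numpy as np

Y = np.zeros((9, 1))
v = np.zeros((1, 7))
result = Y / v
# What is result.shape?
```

(9, 7)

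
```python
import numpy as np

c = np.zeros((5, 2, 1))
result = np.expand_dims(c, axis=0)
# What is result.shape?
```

(1, 5, 2, 1)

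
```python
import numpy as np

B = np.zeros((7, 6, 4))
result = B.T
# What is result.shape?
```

(4, 6, 7)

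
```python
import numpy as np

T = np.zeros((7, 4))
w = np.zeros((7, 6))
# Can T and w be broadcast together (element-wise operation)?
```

No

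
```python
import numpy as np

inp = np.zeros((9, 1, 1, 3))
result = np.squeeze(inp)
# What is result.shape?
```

(9, 3)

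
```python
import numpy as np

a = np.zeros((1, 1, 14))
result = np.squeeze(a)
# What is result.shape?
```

(14,)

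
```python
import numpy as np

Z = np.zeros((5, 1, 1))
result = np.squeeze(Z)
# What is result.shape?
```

(5,)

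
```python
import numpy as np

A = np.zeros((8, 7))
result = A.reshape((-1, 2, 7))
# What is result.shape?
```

(4, 2, 7)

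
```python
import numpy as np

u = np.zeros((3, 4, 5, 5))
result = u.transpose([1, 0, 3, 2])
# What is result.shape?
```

(4, 3, 5, 5)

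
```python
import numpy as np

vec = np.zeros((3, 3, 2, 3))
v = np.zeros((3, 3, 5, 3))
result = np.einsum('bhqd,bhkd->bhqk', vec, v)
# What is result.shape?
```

(3, 3, 2, 5)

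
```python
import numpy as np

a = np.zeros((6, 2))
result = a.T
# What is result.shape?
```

(2, 6)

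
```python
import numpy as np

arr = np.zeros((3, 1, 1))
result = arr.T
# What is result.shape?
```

(1, 1, 3)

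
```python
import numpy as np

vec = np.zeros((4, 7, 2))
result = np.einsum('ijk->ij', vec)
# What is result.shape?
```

(4, 7)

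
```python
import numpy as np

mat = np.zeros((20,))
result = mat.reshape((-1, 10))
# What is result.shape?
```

(2, 10)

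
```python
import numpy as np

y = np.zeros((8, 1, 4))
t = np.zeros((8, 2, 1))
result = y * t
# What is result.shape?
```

(8, 2, 4)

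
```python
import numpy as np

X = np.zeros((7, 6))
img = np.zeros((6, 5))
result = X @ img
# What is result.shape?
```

(7, 5)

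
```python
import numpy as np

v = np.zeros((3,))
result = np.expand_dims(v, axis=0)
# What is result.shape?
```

(1, 3)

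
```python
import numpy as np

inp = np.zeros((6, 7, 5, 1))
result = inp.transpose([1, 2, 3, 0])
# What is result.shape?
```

(7, 5, 1, 6)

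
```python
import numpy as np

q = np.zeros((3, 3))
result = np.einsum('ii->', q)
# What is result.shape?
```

()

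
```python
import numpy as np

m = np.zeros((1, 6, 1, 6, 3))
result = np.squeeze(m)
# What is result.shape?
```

(6, 6, 3)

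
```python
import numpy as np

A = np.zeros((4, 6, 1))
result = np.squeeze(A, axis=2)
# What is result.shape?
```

(4, 6)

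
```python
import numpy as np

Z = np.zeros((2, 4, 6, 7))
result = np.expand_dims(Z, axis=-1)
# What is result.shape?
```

(2, 4, 6, 7, 1)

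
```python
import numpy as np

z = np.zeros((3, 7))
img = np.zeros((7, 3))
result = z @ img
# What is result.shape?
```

(3, 3)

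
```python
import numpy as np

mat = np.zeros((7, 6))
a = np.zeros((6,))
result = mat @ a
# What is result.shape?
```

(7,)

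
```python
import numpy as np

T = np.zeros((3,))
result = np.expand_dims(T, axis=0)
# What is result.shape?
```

(1, 3)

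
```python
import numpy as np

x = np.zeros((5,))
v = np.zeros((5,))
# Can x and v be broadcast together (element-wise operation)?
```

Yes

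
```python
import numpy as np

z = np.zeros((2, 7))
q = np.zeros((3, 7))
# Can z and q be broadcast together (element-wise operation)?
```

No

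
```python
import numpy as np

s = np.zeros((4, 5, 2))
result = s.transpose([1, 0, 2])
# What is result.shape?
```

(5, 4, 2)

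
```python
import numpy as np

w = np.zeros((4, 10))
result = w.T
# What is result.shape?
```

(10, 4)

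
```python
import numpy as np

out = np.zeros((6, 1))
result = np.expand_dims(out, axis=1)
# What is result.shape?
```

(6, 1, 1)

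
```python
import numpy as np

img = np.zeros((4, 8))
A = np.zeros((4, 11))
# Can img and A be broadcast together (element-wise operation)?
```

No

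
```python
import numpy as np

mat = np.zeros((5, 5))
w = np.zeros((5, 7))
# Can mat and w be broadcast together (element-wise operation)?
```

No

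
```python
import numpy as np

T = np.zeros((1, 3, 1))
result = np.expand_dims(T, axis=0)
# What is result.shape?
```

(1, 1, 3, 1)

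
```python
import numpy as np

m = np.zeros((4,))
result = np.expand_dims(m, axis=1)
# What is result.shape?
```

(4, 1)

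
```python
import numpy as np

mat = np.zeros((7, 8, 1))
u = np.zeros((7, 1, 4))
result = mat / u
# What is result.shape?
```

(7, 8, 4)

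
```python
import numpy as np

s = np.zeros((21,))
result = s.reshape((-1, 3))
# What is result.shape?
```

(7, 3)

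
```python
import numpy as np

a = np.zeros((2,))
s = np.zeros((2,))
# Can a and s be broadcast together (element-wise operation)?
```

Yes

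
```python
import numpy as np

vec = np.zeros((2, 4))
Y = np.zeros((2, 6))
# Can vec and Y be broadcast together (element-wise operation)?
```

No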